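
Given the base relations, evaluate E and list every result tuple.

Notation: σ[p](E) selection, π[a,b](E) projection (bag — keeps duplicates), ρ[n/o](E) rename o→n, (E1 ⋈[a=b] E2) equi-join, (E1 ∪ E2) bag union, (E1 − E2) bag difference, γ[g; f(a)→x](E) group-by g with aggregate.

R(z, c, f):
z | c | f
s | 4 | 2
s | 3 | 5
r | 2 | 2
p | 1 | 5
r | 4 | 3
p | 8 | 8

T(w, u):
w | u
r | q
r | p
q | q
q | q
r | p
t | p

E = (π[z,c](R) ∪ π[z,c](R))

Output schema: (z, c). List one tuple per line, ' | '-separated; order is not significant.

Subexpression sizes:
  R → 6
  π[z,c](R) → 6
  R → 6
  π[z,c](R) → 6
  (π[z,c](R) ∪ π[z,c](R)) → 12

== RESULT ==
z | c
p | 1
p | 1
p | 8
p | 8
r | 2
r | 2
r | 4
r | 4
s | 3
s | 3
s | 4
s | 4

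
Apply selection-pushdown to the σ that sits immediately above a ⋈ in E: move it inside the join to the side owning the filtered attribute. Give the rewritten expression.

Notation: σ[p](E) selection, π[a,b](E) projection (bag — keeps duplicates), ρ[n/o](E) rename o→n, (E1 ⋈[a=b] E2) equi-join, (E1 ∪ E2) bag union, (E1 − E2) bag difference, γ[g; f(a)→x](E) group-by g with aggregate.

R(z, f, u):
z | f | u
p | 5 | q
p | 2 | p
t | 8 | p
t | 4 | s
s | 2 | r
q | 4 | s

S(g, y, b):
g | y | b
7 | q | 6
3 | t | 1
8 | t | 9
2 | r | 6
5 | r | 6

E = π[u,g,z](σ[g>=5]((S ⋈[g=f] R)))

σ filters on g, owned by the left side.
E' = π[u,g,z]((σ[g>=5](S) ⋈[g=f] R))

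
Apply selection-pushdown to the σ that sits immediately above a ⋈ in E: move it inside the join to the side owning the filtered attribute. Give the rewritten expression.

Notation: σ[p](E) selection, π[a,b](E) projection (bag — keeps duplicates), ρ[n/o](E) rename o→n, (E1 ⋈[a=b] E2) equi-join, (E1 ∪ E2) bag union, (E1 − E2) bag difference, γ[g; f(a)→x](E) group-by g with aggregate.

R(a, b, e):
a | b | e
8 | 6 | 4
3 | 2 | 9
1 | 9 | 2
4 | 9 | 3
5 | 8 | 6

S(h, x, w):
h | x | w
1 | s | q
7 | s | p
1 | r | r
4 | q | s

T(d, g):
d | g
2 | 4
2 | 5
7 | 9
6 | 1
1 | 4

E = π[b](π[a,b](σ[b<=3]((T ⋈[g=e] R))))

σ filters on b, owned by the right side.
E' = π[b](π[a,b]((T ⋈[g=e] σ[b<=3](R))))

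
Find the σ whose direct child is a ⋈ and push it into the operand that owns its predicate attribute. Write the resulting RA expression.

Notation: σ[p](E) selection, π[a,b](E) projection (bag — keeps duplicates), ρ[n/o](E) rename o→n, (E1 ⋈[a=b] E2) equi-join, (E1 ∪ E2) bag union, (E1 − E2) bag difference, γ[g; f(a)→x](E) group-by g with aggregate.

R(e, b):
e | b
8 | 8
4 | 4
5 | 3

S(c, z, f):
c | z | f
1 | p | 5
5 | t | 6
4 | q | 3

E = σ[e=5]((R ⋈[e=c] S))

σ filters on e, owned by the left side.
E' = (σ[e=5](R) ⋈[e=c] S)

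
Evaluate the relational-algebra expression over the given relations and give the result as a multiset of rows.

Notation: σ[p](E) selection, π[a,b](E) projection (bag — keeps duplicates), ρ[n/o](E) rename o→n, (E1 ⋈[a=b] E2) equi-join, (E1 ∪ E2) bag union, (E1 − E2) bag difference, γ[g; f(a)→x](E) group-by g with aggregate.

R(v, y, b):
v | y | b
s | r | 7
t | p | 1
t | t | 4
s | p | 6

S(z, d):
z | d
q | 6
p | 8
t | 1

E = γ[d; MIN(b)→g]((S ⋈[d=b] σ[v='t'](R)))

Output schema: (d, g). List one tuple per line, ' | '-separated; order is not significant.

Row counts bottom-up:
  S → 3
  R → 4
  σ[v='t'](R) → 2
  (S ⋈[d=b] σ[v='t'](R)) → 1
  γ[d; MIN(b)→g]((S ⋈[d=b] σ[v='t'](R))) → 1

== RESULT ==
d | g
1 | 1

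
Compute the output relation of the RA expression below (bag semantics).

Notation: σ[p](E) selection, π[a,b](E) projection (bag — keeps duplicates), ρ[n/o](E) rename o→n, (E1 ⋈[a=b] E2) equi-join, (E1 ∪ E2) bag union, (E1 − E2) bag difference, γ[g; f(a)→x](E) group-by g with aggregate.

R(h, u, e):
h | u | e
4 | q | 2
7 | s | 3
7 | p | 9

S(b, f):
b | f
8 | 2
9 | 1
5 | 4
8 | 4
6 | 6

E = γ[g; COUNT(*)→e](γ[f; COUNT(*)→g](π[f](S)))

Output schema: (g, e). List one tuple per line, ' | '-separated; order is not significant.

Per-node cardinality:
  S → 5
  π[f](S) → 5
  γ[f; COUNT(*)→g](π[f](S)) → 4
  γ[g; COUNT(*)→e](γ[f; COUNT(*)→g](π[f](S))) → 2

== RESULT ==
g | e
1 | 3
2 | 1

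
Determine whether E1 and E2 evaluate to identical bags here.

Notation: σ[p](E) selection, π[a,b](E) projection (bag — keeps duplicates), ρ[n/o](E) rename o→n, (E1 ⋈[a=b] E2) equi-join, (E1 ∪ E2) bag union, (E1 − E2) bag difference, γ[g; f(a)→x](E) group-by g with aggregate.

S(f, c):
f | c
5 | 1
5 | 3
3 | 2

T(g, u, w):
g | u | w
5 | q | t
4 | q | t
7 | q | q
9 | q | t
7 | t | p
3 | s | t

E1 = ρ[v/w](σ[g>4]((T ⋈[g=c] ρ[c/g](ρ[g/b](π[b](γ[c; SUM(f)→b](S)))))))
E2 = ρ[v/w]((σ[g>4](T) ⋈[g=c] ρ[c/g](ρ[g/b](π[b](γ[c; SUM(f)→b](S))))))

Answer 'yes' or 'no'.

E1 row counts bottom-up:
  T → 6
  S → 3
  γ[c; SUM(f)→b](S) → 3
  π[b](γ[c; SUM(f)→b](S)) → 3
  ρ[g/b](π[b](γ[c; SUM(f)→b](S))) → 3
  ρ[c/g](ρ[g/b](π[b](γ[c; SUM(f)→b](S)))) → 3
  (T ⋈[g=c] ρ[c/g](ρ[g/b](π[b](γ[c; SUM(f)→b](S))))) → 3
  σ[g>4]((T ⋈[g=c] ρ[c/g](ρ[g/b](π[b](γ[c; SUM(f)→b](S)))))) → 2
  ρ[v/w](σ[g>4]((T ⋈[g=c] ρ[c/g](ρ[g/b](π[b](γ[c; SUM(f)→b](S))))))) → 2
E2 row counts bottom-up:
  T → 6
  σ[g>4](T) → 4
  S → 3
  γ[c; SUM(f)→b](S) → 3
  π[b](γ[c; SUM(f)→b](S)) → 3
  ρ[g/b](π[b](γ[c; SUM(f)→b](S))) → 3
  ρ[c/g](ρ[g/b](π[b](γ[c; SUM(f)→b](S)))) → 3
  (σ[g>4](T) ⋈[g=c] ρ[c/g](ρ[g/b](π[b](γ[c; SUM(f)→b](S))))) → 2
  ρ[v/w]((σ[g>4](T) ⋈[g=c] ρ[c/g](ρ[g/b](π[b](γ[c; SUM(f)→b](S)))))) → 2

E1 and E2 produce the same multiset:
g | u | v | c
5 | q | t | 5
5 | q | t | 5

yes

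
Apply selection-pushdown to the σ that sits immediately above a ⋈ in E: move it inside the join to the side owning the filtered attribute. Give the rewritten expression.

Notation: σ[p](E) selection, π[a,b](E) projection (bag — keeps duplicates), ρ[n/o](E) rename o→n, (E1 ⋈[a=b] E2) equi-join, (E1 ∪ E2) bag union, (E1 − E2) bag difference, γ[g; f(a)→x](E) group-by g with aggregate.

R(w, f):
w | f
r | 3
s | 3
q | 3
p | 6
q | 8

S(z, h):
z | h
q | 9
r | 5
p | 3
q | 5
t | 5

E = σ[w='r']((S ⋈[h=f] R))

σ filters on w, owned by the right side.
E' = (S ⋈[h=f] σ[w='r'](R))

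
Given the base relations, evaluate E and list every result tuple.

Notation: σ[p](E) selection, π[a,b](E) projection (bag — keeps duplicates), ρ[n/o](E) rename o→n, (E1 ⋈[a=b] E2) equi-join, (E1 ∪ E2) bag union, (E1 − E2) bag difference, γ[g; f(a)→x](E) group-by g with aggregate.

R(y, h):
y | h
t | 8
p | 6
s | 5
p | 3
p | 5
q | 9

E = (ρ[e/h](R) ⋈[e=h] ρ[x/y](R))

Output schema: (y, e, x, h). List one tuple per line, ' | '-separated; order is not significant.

Subexpression sizes:
  R → 6
  ρ[e/h](R) → 6
  R → 6
  ρ[x/y](R) → 6
  (ρ[e/h](R) ⋈[e=h] ρ[x/y](R)) → 8

== RESULT ==
y | e | x | h
p | 3 | p | 3
p | 5 | p | 5
p | 5 | s | 5
p | 6 | p | 6
q | 9 | q | 9
s | 5 | p | 5
s | 5 | s | 5
t | 8 | t | 8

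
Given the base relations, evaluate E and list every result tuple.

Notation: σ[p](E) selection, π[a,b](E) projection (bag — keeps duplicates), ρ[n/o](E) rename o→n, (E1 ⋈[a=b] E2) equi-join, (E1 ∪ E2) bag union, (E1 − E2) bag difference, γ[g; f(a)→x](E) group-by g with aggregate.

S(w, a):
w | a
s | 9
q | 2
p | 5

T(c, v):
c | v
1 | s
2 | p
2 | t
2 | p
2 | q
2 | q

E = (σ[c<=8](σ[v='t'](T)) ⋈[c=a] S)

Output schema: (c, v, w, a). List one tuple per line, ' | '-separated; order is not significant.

Per-node cardinality:
  T → 6
  σ[v='t'](T) → 1
  σ[c<=8](σ[v='t'](T)) → 1
  S → 3
  (σ[c<=8](σ[v='t'](T)) ⋈[c=a] S) → 1

== RESULT ==
c | v | w | a
2 | t | q | 2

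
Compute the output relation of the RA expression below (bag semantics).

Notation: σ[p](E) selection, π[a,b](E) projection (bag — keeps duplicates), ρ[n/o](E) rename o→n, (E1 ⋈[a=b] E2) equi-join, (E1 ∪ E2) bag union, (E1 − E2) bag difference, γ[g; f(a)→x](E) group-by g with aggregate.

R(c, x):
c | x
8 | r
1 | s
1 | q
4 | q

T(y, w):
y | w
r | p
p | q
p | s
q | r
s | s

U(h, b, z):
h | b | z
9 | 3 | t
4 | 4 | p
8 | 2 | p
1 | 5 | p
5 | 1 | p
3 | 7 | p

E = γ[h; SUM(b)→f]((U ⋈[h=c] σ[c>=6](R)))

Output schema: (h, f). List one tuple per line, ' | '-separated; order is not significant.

Stepwise |·|:
  U → 6
  R → 4
  σ[c>=6](R) → 1
  (U ⋈[h=c] σ[c>=6](R)) → 1
  γ[h; SUM(b)→f]((U ⋈[h=c] σ[c>=6](R))) → 1

== RESULT ==
h | f
8 | 2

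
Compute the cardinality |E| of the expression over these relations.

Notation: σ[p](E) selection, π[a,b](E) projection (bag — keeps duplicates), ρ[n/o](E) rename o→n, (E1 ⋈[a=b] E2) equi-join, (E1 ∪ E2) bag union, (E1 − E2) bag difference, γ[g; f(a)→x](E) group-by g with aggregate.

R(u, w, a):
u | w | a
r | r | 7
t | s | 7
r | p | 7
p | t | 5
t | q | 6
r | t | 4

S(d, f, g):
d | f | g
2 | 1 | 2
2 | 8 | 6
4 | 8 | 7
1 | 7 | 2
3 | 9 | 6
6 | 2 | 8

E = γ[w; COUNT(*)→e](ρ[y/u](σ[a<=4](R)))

Per-node cardinality:
  R → 6
  σ[a<=4](R) → 1
  ρ[y/u](σ[a<=4](R)) → 1
  γ[w; COUNT(*)→e](ρ[y/u](σ[a<=4](R))) → 1

|E| = 1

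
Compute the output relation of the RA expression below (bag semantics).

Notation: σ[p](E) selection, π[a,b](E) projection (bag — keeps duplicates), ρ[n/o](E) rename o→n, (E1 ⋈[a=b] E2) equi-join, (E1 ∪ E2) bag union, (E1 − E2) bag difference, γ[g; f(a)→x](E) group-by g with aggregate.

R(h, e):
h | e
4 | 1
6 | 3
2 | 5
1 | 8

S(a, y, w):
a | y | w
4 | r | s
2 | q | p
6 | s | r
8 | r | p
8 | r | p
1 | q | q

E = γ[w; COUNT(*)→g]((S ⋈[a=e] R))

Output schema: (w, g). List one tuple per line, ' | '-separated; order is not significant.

Row counts bottom-up:
  S → 6
  R → 4
  (S ⋈[a=e] R) → 3
  γ[w; COUNT(*)→g]((S ⋈[a=e] R)) → 2

== RESULT ==
w | g
p | 2
q | 1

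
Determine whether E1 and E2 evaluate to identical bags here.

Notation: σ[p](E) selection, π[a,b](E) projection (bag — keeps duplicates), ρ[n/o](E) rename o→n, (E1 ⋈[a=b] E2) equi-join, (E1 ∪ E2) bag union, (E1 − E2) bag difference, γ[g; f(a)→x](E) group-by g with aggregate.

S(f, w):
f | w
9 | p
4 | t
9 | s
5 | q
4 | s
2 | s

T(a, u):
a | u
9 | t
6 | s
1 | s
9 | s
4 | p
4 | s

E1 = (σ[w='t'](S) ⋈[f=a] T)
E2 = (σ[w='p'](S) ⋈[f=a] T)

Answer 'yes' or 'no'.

E1 per-node cardinality:
  S → 6
  σ[w='t'](S) → 1
  T → 6
  (σ[w='t'](S) ⋈[f=a] T) → 2
E2 per-node cardinality:
  S → 6
  σ[w='p'](S) → 1
  T → 6
  (σ[w='p'](S) ⋈[f=a] T) → 2

E1 result:
f | w | a | u
4 | t | 4 | p
4 | t | 4 | s
E2 result:
f | w | a | u
9 | p | 9 | s
9 | p | 9 | t
Witness: (9, 'p', 9, 't') appears 0× in E1 but 1× in E2.

no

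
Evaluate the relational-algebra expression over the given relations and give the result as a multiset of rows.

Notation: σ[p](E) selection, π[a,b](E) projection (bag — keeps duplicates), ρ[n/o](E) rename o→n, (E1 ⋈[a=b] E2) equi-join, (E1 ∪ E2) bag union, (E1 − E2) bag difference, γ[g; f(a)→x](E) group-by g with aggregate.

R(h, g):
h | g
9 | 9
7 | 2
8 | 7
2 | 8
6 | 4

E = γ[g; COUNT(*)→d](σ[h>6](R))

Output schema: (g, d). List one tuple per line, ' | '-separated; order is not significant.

Subexpression sizes:
  R → 5
  σ[h>6](R) → 3
  γ[g; COUNT(*)→d](σ[h>6](R)) → 3

== RESULT ==
g | d
2 | 1
7 | 1
9 | 1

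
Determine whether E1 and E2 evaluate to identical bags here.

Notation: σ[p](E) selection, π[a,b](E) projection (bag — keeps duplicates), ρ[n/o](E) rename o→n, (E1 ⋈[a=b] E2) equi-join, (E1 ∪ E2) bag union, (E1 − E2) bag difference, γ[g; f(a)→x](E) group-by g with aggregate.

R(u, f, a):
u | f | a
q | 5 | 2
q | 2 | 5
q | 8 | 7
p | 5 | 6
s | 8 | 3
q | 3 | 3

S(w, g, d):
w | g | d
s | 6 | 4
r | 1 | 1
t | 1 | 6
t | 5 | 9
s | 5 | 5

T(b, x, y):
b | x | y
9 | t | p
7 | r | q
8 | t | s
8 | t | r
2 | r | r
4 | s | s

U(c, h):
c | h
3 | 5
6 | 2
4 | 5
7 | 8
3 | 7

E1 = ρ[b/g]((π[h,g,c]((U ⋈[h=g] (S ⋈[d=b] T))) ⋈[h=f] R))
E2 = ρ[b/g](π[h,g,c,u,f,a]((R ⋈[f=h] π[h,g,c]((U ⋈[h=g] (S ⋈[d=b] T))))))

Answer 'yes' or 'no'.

E1 row counts bottom-up:
  U → 5
  S → 5
  T → 6
  (S ⋈[d=b] T) → 2
  (U ⋈[h=g] (S ⋈[d=b] T)) → 2
  π[h,g,c]((U ⋈[h=g] (S ⋈[d=b] T))) → 2
  R → 6
  (π[h,g,c]((U ⋈[h=g] (S ⋈[d=b] T))) ⋈[h=f] R) → 4
  ρ[b/g]((π[h,g,c]((U ⋈[h=g] (S ⋈[d=b] T))) ⋈[h=f] R)) → 4
E2 row counts bottom-up:
  R → 6
  U → 5
  S → 5
  T → 6
  (S ⋈[d=b] T) → 2
  (U ⋈[h=g] (S ⋈[d=b] T)) → 2
  π[h,g,c]((U ⋈[h=g] (S ⋈[d=b] T))) → 2
  (R ⋈[f=h] π[h,g,c]((U ⋈[h=g] (S ⋈[d=b] T)))) → 4
  π[h,g,c,u,f,a]((R ⋈[f=h] π[h,g,c]((U ⋈[h=g] (S ⋈[d=b] T))))) → 4
  ρ[b/g](π[h,g,c,u,f,a]((R ⋈[f=h] π[h,g,c]((U ⋈[h=g] (S ⋈[d=b] T)))))) → 4

E1 and E2 produce the same multiset:
h | b | c | u | f | a
5 | 5 | 3 | p | 5 | 6
5 | 5 | 3 | q | 5 | 2
5 | 5 | 4 | p | 5 | 6
5 | 5 | 4 | q | 5 | 2

yes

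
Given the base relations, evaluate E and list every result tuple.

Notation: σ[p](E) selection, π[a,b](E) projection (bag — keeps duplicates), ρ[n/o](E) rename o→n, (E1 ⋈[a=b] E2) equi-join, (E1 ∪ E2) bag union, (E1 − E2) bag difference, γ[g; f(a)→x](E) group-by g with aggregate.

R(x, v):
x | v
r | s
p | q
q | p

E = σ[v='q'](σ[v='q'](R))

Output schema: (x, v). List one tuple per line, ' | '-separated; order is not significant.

Subexpression sizes:
  R → 3
  σ[v='q'](R) → 1
  σ[v='q'](σ[v='q'](R)) → 1

== RESULT ==
x | v
p | q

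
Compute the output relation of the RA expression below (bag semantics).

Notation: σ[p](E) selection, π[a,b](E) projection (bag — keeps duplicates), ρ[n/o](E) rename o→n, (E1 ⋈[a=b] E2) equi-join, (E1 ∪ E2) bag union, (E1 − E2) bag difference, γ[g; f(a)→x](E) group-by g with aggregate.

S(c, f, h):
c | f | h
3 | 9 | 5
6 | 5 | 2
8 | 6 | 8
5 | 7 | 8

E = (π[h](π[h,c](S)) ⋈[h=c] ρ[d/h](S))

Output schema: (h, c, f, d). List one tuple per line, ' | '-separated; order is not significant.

Row counts bottom-up:
  S → 4
  π[h,c](S) → 4
  π[h](π[h,c](S)) → 4
  S → 4
  ρ[d/h](S) → 4
  (π[h](π[h,c](S)) ⋈[h=c] ρ[d/h](S)) → 3

== RESULT ==
h | c | f | d
5 | 5 | 7 | 8
8 | 8 | 6 | 8
8 | 8 | 6 | 8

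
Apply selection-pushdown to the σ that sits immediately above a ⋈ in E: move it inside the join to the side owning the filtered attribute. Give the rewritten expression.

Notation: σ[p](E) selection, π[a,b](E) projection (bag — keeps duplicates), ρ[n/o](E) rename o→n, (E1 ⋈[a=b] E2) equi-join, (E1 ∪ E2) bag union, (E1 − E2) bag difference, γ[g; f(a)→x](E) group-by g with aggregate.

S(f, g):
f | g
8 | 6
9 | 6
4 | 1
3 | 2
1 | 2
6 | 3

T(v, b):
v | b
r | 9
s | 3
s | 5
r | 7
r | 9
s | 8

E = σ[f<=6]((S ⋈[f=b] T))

σ filters on f, owned by the left side.
E' = (σ[f<=6](S) ⋈[f=b] T)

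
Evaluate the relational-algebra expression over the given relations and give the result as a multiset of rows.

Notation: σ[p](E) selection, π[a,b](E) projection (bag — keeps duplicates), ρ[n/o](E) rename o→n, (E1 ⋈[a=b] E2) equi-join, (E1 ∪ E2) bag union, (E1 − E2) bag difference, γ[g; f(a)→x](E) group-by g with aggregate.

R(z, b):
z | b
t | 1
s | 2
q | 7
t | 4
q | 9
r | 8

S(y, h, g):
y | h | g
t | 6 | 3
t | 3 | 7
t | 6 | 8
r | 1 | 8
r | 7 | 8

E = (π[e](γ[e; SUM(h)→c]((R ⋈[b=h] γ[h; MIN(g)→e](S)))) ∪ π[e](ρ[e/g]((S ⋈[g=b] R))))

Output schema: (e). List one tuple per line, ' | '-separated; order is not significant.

Stepwise |·|:
  R → 6
  S → 5
  γ[h; MIN(g)→e](S) → 4
  (R ⋈[b=h] γ[h; MIN(g)→e](S)) → 2
  γ[e; SUM(h)→c]((R ⋈[b=h] γ[h; MIN(g)→e](S))) → 1
  π[e](γ[e; SUM(h)→c]((R ⋈[b=h] γ[h; MIN(g)→e](S)))) → 1
  S → 5
  R → 6
  (S ⋈[g=b] R) → 4
  ρ[e/g]((S ⋈[g=b] R)) → 4
  π[e](ρ[e/g]((S ⋈[g=b] R))) → 4
  (π[e](γ[e; SUM(h)→c]((R ⋈[b=h] γ[h; MIN(g)→e](S)))) ∪ π[e](ρ[e/g]((S ⋈[g=b] R)))) → 5

== RESULT ==
e
7
8
8
8
8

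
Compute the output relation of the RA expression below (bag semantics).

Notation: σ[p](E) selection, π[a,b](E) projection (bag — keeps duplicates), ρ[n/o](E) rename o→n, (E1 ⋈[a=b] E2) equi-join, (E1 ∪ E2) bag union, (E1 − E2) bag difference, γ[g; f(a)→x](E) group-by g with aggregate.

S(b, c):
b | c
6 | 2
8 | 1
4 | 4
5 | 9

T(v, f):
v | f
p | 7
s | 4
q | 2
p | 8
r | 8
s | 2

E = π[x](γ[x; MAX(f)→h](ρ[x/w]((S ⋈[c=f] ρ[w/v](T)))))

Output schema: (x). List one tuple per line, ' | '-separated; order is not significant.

Stepwise |·|:
  S → 4
  T → 6
  ρ[w/v](T) → 6
  (S ⋈[c=f] ρ[w/v](T)) → 3
  ρ[x/w]((S ⋈[c=f] ρ[w/v](T))) → 3
  γ[x; MAX(f)→h](ρ[x/w]((S ⋈[c=f] ρ[w/v](T)))) → 2
  π[x](γ[x; MAX(f)→h](ρ[x/w]((S ⋈[c=f] ρ[w/v](T))))) → 2

== RESULT ==
x
q
s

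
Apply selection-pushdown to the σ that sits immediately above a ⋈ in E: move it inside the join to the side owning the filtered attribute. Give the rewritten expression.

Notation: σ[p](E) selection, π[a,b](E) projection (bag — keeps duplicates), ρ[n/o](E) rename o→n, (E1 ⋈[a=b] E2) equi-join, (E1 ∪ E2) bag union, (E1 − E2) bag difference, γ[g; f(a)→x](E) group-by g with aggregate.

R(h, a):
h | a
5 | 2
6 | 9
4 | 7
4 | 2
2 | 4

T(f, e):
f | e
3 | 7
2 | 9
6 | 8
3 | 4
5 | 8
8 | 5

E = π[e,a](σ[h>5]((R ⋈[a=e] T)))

σ filters on h, owned by the left side.
E' = π[e,a]((σ[h>5](R) ⋈[a=e] T))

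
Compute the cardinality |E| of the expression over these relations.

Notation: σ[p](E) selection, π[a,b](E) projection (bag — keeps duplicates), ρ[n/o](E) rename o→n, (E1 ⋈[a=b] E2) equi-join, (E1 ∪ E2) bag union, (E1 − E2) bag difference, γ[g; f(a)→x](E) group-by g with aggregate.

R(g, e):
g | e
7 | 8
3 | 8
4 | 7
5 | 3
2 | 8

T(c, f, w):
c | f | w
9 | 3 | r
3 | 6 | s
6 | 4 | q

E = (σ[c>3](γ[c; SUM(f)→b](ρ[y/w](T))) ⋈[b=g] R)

Stepwise |·|:
  T → 3
  ρ[y/w](T) → 3
  γ[c; SUM(f)→b](ρ[y/w](T)) → 3
  σ[c>3](γ[c; SUM(f)→b](ρ[y/w](T))) → 2
  R → 5
  (σ[c>3](γ[c; SUM(f)→b](ρ[y/w](T))) ⋈[b=g] R) → 2

|E| = 2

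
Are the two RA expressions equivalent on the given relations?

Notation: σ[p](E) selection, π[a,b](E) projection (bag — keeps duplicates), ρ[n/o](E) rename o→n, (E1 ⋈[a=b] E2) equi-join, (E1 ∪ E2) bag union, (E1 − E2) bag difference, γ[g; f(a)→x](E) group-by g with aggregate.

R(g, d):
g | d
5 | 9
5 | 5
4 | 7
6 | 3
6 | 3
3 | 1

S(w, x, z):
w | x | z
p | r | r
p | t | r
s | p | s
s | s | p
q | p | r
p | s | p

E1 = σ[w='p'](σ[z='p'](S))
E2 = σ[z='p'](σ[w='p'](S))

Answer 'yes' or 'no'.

E1 subexpression sizes:
  S → 6
  σ[z='p'](S) → 2
  σ[w='p'](σ[z='p'](S)) → 1
E2 subexpression sizes:
  S → 6
  σ[w='p'](S) → 3
  σ[z='p'](σ[w='p'](S)) → 1

E1 and E2 produce the same multiset:
w | x | z
p | s | p

yes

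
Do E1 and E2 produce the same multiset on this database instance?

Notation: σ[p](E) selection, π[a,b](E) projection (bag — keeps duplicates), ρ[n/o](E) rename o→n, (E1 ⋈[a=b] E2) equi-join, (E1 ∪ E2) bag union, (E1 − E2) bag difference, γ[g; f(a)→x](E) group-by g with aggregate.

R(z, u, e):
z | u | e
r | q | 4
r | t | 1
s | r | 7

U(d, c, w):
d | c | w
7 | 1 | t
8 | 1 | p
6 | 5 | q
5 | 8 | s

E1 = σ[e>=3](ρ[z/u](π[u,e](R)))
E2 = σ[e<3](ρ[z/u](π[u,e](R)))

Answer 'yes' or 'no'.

E1 per-node cardinality:
  R → 3
  π[u,e](R) → 3
  ρ[z/u](π[u,e](R)) → 3
  σ[e>=3](ρ[z/u](π[u,e](R))) → 2
E2 per-node cardinality:
  R → 3
  π[u,e](R) → 3
  ρ[z/u](π[u,e](R)) → 3
  σ[e<3](ρ[z/u](π[u,e](R))) → 1

E1 result:
z | e
q | 4
r | 7
E2 result:
z | e
t | 1
Witness: ('r', 7) appears 1× in E1 but 0× in E2.

no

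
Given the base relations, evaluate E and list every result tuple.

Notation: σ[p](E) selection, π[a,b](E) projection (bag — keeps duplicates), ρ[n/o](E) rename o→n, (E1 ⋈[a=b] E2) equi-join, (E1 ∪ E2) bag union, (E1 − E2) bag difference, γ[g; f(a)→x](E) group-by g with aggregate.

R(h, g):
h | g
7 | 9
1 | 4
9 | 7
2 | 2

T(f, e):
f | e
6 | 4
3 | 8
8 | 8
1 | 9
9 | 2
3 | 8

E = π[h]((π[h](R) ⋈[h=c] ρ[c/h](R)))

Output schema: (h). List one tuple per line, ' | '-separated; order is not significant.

Per-node cardinality:
  R → 4
  π[h](R) → 4
  R → 4
  ρ[c/h](R) → 4
  (π[h](R) ⋈[h=c] ρ[c/h](R)) → 4
  π[h]((π[h](R) ⋈[h=c] ρ[c/h](R))) → 4

== RESULT ==
h
1
2
7
9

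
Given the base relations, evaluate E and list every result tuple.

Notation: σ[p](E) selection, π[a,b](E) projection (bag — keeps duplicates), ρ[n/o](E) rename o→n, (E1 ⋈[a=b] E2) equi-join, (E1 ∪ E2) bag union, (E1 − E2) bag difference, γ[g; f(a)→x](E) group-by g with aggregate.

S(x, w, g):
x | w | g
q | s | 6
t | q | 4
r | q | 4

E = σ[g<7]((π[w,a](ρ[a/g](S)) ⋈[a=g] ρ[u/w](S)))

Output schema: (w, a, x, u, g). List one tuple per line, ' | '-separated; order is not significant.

Subexpression sizes:
  S → 3
  ρ[a/g](S) → 3
  π[w,a](ρ[a/g](S)) → 3
  S → 3
  ρ[u/w](S) → 3
  (π[w,a](ρ[a/g](S)) ⋈[a=g] ρ[u/w](S)) → 5
  σ[g<7]((π[w,a](ρ[a/g](S)) ⋈[a=g] ρ[u/w](S))) → 5

== RESULT ==
w | a | x | u | g
q | 4 | r | q | 4
q | 4 | r | q | 4
q | 4 | t | q | 4
q | 4 | t | q | 4
s | 6 | q | s | 6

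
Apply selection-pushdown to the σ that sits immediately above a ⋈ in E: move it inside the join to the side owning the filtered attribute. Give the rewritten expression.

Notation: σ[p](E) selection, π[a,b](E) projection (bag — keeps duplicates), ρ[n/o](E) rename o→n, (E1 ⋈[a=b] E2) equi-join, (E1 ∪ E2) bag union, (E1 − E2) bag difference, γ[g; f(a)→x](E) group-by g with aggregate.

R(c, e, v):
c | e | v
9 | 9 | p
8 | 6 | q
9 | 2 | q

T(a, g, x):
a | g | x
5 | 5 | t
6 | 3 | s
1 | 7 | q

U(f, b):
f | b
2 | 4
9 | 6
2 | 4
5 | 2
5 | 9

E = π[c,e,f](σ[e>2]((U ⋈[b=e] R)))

σ filters on e, owned by the right side.
E' = π[c,e,f]((U ⋈[b=e] σ[e>2](R)))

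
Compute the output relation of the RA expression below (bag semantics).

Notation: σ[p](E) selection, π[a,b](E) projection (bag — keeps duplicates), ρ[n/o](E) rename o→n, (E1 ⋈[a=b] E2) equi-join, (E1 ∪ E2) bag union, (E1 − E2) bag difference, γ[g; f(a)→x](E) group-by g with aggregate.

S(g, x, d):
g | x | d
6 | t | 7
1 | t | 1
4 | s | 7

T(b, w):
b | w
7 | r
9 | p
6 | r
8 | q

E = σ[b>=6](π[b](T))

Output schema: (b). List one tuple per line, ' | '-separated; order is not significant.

Subexpression sizes:
  T → 4
  π[b](T) → 4
  σ[b>=6](π[b](T)) → 4

== RESULT ==
b
6
7
8
9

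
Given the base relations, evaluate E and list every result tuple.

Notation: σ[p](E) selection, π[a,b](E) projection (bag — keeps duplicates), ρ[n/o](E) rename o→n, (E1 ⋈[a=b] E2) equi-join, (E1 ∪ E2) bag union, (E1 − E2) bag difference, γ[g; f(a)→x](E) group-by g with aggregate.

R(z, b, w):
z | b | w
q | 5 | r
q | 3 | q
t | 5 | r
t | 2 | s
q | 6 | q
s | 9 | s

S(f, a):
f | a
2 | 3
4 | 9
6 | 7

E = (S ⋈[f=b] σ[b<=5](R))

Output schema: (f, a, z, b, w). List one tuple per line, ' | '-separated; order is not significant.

Row counts bottom-up:
  S → 3
  R → 6
  σ[b<=5](R) → 4
  (S ⋈[f=b] σ[b<=5](R)) → 1

== RESULT ==
f | a | z | b | w
2 | 3 | t | 2 | s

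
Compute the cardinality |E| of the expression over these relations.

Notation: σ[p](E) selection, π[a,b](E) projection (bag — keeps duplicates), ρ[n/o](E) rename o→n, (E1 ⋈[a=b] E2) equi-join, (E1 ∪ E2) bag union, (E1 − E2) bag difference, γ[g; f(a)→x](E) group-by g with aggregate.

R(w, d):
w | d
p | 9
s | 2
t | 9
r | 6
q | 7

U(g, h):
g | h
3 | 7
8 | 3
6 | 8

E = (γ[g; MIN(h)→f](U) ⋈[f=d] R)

Per-node cardinality:
  U → 3
  γ[g; MIN(h)→f](U) → 3
  R → 5
  (γ[g; MIN(h)→f](U) ⋈[f=d] R) → 1

|E| = 1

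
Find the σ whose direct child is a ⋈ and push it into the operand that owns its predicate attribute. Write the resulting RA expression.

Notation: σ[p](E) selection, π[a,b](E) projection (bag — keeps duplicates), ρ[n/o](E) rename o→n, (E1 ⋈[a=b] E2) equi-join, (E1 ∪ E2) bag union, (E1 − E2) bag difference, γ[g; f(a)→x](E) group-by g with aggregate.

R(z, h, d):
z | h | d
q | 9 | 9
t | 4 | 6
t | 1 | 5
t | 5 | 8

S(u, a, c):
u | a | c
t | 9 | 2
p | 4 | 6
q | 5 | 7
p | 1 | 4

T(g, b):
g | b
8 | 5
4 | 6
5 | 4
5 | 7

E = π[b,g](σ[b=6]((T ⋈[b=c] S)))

σ filters on b, owned by the left side.
E' = π[b,g]((σ[b=6](T) ⋈[b=c] S))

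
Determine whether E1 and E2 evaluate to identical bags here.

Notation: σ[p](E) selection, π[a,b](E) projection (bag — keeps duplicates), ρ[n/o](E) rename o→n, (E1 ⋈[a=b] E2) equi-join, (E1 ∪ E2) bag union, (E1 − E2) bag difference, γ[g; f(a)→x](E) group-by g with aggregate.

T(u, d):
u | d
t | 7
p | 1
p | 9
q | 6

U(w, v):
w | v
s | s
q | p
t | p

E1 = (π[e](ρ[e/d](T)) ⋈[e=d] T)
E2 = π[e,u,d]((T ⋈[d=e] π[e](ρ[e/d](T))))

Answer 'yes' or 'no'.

E1 per-node cardinality:
  T → 4
  ρ[e/d](T) → 4
  π[e](ρ[e/d](T)) → 4
  T → 4
  (π[e](ρ[e/d](T)) ⋈[e=d] T) → 4
E2 per-node cardinality:
  T → 4
  T → 4
  ρ[e/d](T) → 4
  π[e](ρ[e/d](T)) → 4
  (T ⋈[d=e] π[e](ρ[e/d](T))) → 4
  π[e,u,d]((T ⋈[d=e] π[e](ρ[e/d](T)))) → 4

E1 and E2 produce the same multiset:
e | u | d
1 | p | 1
6 | q | 6
7 | t | 7
9 | p | 9

yes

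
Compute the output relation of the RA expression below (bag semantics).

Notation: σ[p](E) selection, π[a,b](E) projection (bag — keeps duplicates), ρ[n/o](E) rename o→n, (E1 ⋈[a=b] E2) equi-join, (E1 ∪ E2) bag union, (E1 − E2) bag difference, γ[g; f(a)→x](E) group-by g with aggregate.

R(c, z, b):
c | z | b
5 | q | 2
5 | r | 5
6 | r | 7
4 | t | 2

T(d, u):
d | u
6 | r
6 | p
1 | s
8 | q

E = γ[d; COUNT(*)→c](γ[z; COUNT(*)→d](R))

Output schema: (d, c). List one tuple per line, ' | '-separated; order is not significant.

Stepwise |·|:
  R → 4
  γ[z; COUNT(*)→d](R) → 3
  γ[d; COUNT(*)→c](γ[z; COUNT(*)→d](R)) → 2

== RESULT ==
d | c
1 | 2
2 | 1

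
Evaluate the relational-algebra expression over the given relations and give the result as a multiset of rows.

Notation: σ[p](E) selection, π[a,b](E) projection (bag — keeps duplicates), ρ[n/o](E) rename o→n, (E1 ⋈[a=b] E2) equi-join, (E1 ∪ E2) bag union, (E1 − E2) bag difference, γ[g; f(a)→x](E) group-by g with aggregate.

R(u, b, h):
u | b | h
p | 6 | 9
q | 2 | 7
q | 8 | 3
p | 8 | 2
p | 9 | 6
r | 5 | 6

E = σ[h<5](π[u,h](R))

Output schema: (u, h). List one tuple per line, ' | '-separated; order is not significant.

Subexpression sizes:
  R → 6
  π[u,h](R) → 6
  σ[h<5](π[u,h](R)) → 2

== RESULT ==
u | h
p | 2
q | 3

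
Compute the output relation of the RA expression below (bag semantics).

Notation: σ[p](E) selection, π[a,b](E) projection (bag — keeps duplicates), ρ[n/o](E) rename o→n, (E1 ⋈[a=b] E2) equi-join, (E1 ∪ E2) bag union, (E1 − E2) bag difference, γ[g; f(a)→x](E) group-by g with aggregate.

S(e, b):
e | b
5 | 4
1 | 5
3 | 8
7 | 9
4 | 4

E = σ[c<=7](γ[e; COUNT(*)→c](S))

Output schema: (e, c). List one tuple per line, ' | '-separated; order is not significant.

Stepwise |·|:
  S → 5
  γ[e; COUNT(*)→c](S) → 5
  σ[c<=7](γ[e; COUNT(*)→c](S)) → 5

== RESULT ==
e | c
1 | 1
3 | 1
4 | 1
5 | 1
7 | 1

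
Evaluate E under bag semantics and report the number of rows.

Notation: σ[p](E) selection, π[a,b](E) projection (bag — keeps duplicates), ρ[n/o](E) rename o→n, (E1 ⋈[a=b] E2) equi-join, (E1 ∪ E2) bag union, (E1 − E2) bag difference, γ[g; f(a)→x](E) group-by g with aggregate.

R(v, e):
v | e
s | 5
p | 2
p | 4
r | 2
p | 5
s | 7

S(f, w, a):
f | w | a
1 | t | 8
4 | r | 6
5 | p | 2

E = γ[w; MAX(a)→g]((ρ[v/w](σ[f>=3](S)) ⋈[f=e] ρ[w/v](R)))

Row counts bottom-up:
  S → 3
  σ[f>=3](S) → 2
  ρ[v/w](σ[f>=3](S)) → 2
  R → 6
  ρ[w/v](R) → 6
  (ρ[v/w](σ[f>=3](S)) ⋈[f=e] ρ[w/v](R)) → 3
  γ[w; MAX(a)→g]((ρ[v/w](σ[f>=3](S)) ⋈[f=e] ρ[w/v](R))) → 2

|E| = 2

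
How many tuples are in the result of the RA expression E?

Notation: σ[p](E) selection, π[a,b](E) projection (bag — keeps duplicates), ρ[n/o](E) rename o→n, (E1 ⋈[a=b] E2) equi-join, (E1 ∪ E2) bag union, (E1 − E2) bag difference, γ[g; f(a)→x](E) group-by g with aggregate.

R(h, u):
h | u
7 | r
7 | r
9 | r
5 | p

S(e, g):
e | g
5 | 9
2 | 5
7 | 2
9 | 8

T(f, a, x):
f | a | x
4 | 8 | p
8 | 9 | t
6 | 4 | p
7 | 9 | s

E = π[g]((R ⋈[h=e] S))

Subexpression sizes:
  R → 4
  S → 4
  (R ⋈[h=e] S) → 4
  π[g]((R ⋈[h=e] S)) → 4

|E| = 4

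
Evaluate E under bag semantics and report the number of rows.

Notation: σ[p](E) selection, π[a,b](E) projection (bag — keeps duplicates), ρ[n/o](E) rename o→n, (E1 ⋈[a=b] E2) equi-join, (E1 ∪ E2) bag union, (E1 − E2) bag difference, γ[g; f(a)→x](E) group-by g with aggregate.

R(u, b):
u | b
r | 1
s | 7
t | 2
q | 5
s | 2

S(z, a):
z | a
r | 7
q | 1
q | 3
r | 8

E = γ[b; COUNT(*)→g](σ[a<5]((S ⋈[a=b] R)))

Row counts bottom-up:
  S → 4
  R → 5
  (S ⋈[a=b] R) → 2
  σ[a<5]((S ⋈[a=b] R)) → 1
  γ[b; COUNT(*)→g](σ[a<5]((S ⋈[a=b] R))) → 1

|E| = 1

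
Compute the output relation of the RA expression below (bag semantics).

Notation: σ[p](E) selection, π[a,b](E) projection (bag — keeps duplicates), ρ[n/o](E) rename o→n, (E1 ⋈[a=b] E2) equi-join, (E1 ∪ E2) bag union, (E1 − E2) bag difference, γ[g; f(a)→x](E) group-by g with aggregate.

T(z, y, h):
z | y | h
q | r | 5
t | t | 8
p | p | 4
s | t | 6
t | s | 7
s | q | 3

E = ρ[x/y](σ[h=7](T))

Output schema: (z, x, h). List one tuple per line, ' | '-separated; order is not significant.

Row counts bottom-up:
  T → 6
  σ[h=7](T) → 1
  ρ[x/y](σ[h=7](T)) → 1

== RESULT ==
z | x | h
t | s | 7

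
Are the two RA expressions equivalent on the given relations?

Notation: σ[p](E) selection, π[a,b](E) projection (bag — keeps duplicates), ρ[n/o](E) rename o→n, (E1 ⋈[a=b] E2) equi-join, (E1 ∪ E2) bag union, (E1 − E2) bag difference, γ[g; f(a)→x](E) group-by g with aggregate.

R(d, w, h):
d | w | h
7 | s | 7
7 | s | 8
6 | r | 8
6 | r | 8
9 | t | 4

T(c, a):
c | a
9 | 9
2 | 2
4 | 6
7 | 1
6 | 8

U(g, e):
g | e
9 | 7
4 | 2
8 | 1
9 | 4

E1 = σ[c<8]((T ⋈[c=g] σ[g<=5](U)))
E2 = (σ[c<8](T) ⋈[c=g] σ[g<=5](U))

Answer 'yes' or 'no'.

E1 stepwise |·|:
  T → 5
  U → 4
  σ[g<=5](U) → 1
  (T ⋈[c=g] σ[g<=5](U)) → 1
  σ[c<8]((T ⋈[c=g] σ[g<=5](U))) → 1
E2 stepwise |·|:
  T → 5
  σ[c<8](T) → 4
  U → 4
  σ[g<=5](U) → 1
  (σ[c<8](T) ⋈[c=g] σ[g<=5](U)) → 1

E1 and E2 produce the same multiset:
c | a | g | e
4 | 6 | 4 | 2

yes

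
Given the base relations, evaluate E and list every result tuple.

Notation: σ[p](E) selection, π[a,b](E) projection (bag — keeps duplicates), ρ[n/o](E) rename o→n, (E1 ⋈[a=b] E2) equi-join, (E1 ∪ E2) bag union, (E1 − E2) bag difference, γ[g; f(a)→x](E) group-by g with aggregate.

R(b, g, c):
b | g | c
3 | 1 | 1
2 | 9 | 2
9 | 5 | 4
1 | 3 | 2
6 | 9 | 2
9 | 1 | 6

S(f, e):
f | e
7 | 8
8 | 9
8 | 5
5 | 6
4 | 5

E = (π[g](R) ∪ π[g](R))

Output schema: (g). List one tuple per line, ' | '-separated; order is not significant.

Subexpression sizes:
  R → 6
  π[g](R) → 6
  R → 6
  π[g](R) → 6
  (π[g](R) ∪ π[g](R)) → 12

== RESULT ==
g
1
1
1
1
3
3
5
5
9
9
9
9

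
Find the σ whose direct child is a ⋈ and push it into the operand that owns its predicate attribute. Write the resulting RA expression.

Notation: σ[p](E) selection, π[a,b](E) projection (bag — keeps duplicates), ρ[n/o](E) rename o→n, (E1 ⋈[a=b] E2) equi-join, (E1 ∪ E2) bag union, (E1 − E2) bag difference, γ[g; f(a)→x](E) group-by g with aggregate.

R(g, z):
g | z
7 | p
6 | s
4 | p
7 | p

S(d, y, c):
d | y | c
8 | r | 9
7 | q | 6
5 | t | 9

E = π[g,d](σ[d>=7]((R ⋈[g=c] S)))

σ filters on d, owned by the right side.
E' = π[g,d]((R ⋈[g=c] σ[d>=7](S)))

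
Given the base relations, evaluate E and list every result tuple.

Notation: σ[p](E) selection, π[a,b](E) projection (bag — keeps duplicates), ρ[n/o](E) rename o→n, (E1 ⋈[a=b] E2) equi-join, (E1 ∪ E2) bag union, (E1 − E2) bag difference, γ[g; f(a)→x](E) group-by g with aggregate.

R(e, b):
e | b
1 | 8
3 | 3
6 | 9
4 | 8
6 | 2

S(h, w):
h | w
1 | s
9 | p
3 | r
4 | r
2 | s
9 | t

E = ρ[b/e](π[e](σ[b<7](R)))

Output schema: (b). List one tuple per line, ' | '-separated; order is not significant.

Subexpression sizes:
  R → 5
  σ[b<7](R) → 2
  π[e](σ[b<7](R)) → 2
  ρ[b/e](π[e](σ[b<7](R))) → 2

== RESULT ==
b
3
6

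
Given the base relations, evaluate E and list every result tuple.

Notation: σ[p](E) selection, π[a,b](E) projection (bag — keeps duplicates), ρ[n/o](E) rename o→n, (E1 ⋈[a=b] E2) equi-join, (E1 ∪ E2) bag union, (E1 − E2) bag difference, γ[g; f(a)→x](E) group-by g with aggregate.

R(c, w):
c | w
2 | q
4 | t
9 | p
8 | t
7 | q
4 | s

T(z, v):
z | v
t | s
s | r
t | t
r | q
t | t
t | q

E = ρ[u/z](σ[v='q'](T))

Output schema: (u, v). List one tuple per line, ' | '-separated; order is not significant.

Per-node cardinality:
  T → 6
  σ[v='q'](T) → 2
  ρ[u/z](σ[v='q'](T)) → 2

== RESULT ==
u | v
r | q
t | q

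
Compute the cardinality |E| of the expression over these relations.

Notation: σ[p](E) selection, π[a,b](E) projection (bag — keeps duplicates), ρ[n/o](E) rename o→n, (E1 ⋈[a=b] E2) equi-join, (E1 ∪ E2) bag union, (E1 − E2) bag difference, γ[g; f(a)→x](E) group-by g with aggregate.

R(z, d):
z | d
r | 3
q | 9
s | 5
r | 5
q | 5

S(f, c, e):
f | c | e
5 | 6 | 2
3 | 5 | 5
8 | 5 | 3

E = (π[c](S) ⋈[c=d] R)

Row counts bottom-up:
  S → 3
  π[c](S) → 3
  R → 5
  (π[c](S) ⋈[c=d] R) → 6

|E| = 6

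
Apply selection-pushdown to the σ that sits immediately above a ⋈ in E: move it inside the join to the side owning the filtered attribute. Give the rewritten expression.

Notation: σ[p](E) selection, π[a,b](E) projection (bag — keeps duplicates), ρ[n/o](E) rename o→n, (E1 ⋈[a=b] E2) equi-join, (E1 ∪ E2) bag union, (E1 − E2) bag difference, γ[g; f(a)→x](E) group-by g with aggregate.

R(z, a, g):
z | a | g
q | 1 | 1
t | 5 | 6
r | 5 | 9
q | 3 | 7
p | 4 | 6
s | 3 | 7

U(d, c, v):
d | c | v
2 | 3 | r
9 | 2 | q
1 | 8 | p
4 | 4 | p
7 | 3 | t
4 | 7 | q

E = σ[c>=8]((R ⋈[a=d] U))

σ filters on c, owned by the right side.
E' = (R ⋈[a=d] σ[c>=8](U))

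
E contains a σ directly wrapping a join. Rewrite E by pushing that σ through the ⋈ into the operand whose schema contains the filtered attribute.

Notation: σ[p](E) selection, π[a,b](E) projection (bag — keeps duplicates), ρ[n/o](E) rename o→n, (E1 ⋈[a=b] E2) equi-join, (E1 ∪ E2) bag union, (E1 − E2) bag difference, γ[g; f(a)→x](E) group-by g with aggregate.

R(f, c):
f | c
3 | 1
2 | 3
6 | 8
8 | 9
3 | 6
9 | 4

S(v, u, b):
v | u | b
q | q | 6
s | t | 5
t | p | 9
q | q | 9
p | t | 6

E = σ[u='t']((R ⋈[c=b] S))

σ filters on u, owned by the right side.
E' = (R ⋈[c=b] σ[u='t'](S))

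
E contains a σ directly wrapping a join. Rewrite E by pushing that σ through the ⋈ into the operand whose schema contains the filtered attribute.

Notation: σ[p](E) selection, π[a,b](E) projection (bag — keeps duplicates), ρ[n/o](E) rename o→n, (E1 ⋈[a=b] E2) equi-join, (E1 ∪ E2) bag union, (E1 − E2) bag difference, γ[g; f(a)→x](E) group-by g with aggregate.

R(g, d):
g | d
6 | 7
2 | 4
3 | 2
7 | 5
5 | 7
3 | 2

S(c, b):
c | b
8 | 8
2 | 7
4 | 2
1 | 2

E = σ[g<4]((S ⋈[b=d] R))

σ filters on g, owned by the right side.
E' = (S ⋈[b=d] σ[g<4](R))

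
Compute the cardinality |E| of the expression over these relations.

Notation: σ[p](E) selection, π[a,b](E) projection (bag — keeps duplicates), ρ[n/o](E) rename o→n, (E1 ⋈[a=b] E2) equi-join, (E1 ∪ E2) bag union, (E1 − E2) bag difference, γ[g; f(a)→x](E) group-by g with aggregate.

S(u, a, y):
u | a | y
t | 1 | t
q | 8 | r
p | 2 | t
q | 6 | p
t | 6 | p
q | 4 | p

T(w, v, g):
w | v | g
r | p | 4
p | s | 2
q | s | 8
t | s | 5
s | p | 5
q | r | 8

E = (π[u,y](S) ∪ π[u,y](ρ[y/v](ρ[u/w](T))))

Per-node cardinality:
  S → 6
  π[u,y](S) → 6
  T → 6
  ρ[u/w](T) → 6
  ρ[y/v](ρ[u/w](T)) → 6
  π[u,y](ρ[y/v](ρ[u/w](T))) → 6
  (π[u,y](S) ∪ π[u,y](ρ[y/v](ρ[u/w](T)))) → 12

|E| = 12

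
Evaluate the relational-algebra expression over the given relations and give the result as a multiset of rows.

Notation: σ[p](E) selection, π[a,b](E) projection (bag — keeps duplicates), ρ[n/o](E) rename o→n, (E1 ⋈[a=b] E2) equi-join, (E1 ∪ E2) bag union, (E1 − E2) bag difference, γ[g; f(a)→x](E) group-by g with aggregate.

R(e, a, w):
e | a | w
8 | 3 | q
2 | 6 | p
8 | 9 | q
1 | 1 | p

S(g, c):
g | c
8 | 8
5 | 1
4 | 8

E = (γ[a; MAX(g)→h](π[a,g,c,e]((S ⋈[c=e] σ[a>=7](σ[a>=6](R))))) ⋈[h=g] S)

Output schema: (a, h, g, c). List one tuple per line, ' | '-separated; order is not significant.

Stepwise |·|:
  S → 3
  R → 4
  σ[a>=6](R) → 2
  σ[a>=7](σ[a>=6](R)) → 1
  (S ⋈[c=e] σ[a>=7](σ[a>=6](R))) → 2
  π[a,g,c,e]((S ⋈[c=e] σ[a>=7](σ[a>=6](R)))) → 2
  γ[a; MAX(g)→h](π[a,g,c,e]((S ⋈[c=e] σ[a>=7](σ[a>=6](R))))) → 1
  S → 3
  (γ[a; MAX(g)→h](π[a,g,c,e]((S ⋈[c=e] σ[a>=7](σ[a>=6](R))))) ⋈[h=g] S) → 1

== RESULT ==
a | h | g | c
9 | 8 | 8 | 8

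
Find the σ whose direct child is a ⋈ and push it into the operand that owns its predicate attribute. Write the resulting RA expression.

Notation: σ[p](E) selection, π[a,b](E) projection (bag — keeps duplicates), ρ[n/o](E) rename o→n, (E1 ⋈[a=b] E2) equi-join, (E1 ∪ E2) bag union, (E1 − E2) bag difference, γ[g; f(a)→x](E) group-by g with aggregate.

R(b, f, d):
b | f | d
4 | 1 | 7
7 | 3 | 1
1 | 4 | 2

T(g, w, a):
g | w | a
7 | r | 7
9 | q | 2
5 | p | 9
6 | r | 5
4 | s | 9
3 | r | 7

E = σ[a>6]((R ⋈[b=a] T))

σ filters on a, owned by the right side.
E' = (R ⋈[b=a] σ[a>6](T))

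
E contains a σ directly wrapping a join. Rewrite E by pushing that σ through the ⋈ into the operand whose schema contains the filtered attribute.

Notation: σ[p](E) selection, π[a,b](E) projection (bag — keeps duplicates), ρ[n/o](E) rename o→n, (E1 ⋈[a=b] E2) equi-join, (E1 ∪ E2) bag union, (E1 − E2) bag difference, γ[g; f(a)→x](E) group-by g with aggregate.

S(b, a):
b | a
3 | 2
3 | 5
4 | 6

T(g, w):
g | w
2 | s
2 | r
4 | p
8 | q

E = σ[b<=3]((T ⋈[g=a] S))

σ filters on b, owned by the right side.
E' = (T ⋈[g=a] σ[b<=3](S))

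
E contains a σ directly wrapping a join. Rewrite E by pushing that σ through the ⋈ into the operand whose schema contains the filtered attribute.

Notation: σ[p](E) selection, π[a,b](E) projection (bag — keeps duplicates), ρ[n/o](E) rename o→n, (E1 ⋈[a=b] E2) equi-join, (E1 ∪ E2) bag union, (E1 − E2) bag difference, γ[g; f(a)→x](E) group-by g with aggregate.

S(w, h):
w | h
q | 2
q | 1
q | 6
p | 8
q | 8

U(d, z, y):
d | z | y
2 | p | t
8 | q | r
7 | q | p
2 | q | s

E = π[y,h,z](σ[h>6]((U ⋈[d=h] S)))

σ filters on h, owned by the right side.
E' = π[y,h,z]((U ⋈[d=h] σ[h>6](S)))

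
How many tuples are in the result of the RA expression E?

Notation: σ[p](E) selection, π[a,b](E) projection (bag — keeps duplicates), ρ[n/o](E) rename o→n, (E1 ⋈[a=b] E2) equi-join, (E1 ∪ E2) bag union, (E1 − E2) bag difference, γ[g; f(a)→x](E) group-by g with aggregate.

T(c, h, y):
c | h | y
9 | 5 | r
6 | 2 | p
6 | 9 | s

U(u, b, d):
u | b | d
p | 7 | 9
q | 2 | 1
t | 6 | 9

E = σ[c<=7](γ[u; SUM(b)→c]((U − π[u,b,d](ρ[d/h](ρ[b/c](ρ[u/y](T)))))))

Per-node cardinality:
  U → 3
  T → 3
  ρ[u/y](T) → 3
  ρ[b/c](ρ[u/y](T)) → 3
  ρ[d/h](ρ[b/c](ρ[u/y](T))) → 3
  π[u,b,d](ρ[d/h](ρ[b/c](ρ[u/y](T)))) → 3
  (U − π[u,b,d](ρ[d/h](ρ[b/c](ρ[u/y](T))))) → 3
  γ[u; SUM(b)→c]((U − π[u,b,d](ρ[d/h](ρ[b/c](ρ[u/y](T)))))) → 3
  σ[c<=7](γ[u; SUM(b)→c]((U − π[u,b,d](ρ[d/h](ρ[b/c](ρ[u/y](T))))))) → 3

|E| = 3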